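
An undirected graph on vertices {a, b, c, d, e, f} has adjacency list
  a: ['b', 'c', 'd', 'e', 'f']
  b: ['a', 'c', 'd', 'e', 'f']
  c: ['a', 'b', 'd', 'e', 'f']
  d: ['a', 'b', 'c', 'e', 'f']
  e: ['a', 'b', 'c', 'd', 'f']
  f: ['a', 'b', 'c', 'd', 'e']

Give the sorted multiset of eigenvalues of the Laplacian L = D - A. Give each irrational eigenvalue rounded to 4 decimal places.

Each diagonal entry of L is the vertex degree and each off-diagonal entry is -1 where an edge is present, 0 otherwise; in the order [a, b, c, d, e, f] the diagonal is [5, 5, 5, 5, 5, 5]. Since every row of L sums to 0, the all-ones vector is in the kernel and 0 is an eigenvalue.

[0, 6, 6, 6, 6, 6]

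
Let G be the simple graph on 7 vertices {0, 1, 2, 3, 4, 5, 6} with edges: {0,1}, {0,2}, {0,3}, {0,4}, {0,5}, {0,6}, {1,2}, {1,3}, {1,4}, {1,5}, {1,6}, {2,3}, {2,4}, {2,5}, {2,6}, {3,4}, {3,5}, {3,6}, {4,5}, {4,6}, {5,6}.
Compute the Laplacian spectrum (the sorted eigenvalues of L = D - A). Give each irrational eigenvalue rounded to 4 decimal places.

[0, 7, 7, 7, 7, 7, 7]

Reading degrees in the order [0, 1, 2, 3, 4, 5, 6] gives [6, 6, 6, 6, 6, 6, 6]; set D = diag(6, 6, 6, 6, 6, 6, 6) and form L = D - A. The multiplicity of 0 as a Laplacian eigenvalue equals the number of connected components. There is one zero in the spectrum, matching the 1 component.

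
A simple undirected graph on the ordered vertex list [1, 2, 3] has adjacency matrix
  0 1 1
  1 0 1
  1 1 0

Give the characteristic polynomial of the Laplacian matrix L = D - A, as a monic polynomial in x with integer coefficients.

Reading degrees in the order [1, 2, 3] gives [2, 2, 2]; set D = diag(2, 2, 2) and form L = D - A. Computing det(xI - L) by cofactor expansion (or equivalently via sum-over-permutations) gives x^3 - 6x^2 + 9x. The coefficient of x^2 equals -trace(L) = -6, matching the sum of degrees. The largest eigenvalue, 3, is at most the vertex count 3. The eigenvalues sum to 6, which equals trace(L) = 2|E|.

x^3 - 6x^2 + 9x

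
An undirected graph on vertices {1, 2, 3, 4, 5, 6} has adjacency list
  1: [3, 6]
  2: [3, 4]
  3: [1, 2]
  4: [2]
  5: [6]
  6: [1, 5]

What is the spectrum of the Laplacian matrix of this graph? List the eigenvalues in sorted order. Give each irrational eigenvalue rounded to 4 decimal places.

Each diagonal entry of L is the vertex degree and each off-diagonal entry is -1 where an edge is present, 0 otherwise; in the order [1, 2, 3, 4, 5, 6] the diagonal is [2, 2, 2, 1, 1, 2]. The multiplicity of 0 as a Laplacian eigenvalue equals the number of connected components. The single zero eigenvalue shows the graph is connected. The largest eigenvalue, 3.7321, is at most the vertex count 6.

[0, 0.2679, 1, 2, 3, 3.7321]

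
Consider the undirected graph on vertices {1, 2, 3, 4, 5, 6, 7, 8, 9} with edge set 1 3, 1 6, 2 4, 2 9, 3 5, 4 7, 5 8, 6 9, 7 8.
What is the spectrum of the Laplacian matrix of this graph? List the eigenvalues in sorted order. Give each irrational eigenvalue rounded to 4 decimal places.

[0, 0.4679, 0.4679, 1.6527, 1.6527, 3, 3, 3.8794, 3.8794]

Each diagonal entry of L is the vertex degree and each off-diagonal entry is -1 where an edge is present, 0 otherwise; in the order [1, 2, 3, 4, 5, 6, 7, 8, 9] the diagonal is [2, 2, 2, 2, 2, 2, 2, 2, 2]. L is symmetric positive semidefinite, so every eigenvalue is real and nonnegative. The eigenvalues sum to 18, which equals trace(L) = 2|E|.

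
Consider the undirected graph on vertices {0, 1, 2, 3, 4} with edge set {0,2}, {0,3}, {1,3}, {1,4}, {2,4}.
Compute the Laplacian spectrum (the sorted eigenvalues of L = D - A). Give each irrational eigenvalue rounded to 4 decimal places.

With the vertex order [0, 1, 2, 3, 4], the degrees are [2, 2, 2, 2, 2], giving D = diag(2, 2, 2, 2, 2) and L = D - A. The multiplicity of 0 as a Laplacian eigenvalue equals the number of connected components. The eigenvalues sum to 10, which equals trace(L) = 2|E|.

[0, 1.3820, 1.3820, 3.6180, 3.6180]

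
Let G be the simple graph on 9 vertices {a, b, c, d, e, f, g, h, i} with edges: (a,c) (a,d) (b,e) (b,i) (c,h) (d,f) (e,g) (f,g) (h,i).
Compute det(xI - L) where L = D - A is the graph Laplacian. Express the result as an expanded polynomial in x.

x^9 - 18x^8 + 135x^7 - 546x^6 + 1287x^5 - 1782x^4 + 1386x^3 - 540x^2 + 81x

With the vertex order [a, b, c, d, e, f, g, h, i], the degrees are [2, 2, 2, 2, 2, 2, 2, 2, 2], giving D = diag(2, 2, 2, 2, 2, 2, 2, 2, 2) and L = D - A. L has integer entries, so p(x) = det(xI - L) has integer coefficients. Expanding the determinant yields x^9 - 18x^8 + 135x^7 - 546x^6 + 1287x^5 - 1782x^4 + 1386x^3 - 540x^2 + 81x. The coefficient of x^8 equals -trace(L) = -18, matching the sum of degrees. The eigenvalues sum to 18, which equals trace(L) = 2|E|.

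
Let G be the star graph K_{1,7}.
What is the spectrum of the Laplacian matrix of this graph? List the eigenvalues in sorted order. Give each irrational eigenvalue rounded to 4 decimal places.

The graph has 8 vertices and degree multiset [7, 1, 1, 1, 1, 1, 1, 1]; D is the diagonal matrix of degrees and L = D - A. The multiplicity of 0 as a Laplacian eigenvalue equals the number of connected components. The single zero eigenvalue shows the graph is connected. By the matrix-tree theorem the graph has (1/8) * product of the nonzero eigenvalues = 1 spanning tree.

[0, 1, 1, 1, 1, 1, 1, 8]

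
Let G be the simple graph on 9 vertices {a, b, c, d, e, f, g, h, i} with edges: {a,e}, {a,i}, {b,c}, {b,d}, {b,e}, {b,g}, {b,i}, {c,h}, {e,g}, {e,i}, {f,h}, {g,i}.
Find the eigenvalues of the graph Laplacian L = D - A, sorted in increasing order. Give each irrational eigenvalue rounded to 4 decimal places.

[0, 0.2575, 0.8944, 1.4705, 2.2934, 3.1762, 4.7018, 5, 6.2062]

With the vertex order [a, b, c, d, e, f, g, h, i], the degrees are [2, 5, 2, 1, 4, 1, 3, 2, 4], giving D = diag(2, 5, 2, 1, 4, 1, 3, 2, 4) and L = D - A. Diagonalising L (or applying a numerical eigensolver to the 9x9 matrix) gives the spectrum above. The largest eigenvalue, 6.2062, is at most the vertex count 9.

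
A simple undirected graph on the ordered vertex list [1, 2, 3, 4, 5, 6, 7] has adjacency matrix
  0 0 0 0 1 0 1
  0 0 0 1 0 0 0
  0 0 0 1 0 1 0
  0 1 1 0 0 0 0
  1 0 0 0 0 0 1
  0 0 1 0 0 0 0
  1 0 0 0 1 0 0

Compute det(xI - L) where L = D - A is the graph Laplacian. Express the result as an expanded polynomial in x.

Reading degrees in the order [1, 2, 3, 4, 5, 6, 7] gives [2, 1, 2, 2, 2, 1, 2]; set D = diag(2, 1, 2, 2, 2, 1, 2) and form L = D - A. Computing det(xI - L) by cofactor expansion (or equivalently via sum-over-permutations) gives x^7 - 12x^6 + 55x^5 - 118x^4 + 114x^3 - 36x^2. The coefficient of x^6 equals -trace(L) = -12, matching the sum of degrees. There are 2 zeros in the spectrum, matching the 2 components. The largest eigenvalue, 3.4142, is at most the vertex count 7.

x^7 - 12x^6 + 55x^5 - 118x^4 + 114x^3 - 36x^2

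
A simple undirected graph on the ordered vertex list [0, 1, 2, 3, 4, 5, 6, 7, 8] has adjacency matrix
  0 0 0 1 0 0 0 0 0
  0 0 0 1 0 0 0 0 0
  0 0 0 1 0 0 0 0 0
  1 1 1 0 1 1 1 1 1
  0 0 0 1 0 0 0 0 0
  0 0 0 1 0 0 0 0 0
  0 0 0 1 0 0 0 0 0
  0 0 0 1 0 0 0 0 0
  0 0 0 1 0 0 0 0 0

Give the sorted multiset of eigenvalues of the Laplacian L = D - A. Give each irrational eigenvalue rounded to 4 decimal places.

Reading degrees in the order [0, 1, 2, 3, 4, 5, 6, 7, 8] gives [1, 1, 1, 8, 1, 1, 1, 1, 1]; set D = diag(1, 1, 1, 8, 1, 1, 1, 1, 1) and form L = D - A. L is symmetric positive semidefinite, so every eigenvalue is real and nonnegative. The single zero eigenvalue shows the graph is connected. By the matrix-tree theorem the graph has (1/9) * product of the nonzero eigenvalues = 1 spanning tree.

[0, 1, 1, 1, 1, 1, 1, 1, 9]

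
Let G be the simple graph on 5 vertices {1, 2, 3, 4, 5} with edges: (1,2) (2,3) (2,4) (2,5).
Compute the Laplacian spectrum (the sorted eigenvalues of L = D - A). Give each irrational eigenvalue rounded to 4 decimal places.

[0, 1, 1, 1, 5]

With the vertex order [1, 2, 3, 4, 5], the degrees are [1, 4, 1, 1, 1], giving D = diag(1, 4, 1, 1, 1) and L = D - A. L is symmetric positive semidefinite, so every eigenvalue is real and nonnegative. The single zero eigenvalue shows the graph is connected. There is one zero in the spectrum, matching the 1 component. The eigenvalues sum to 8, which equals trace(L) = 2|E|.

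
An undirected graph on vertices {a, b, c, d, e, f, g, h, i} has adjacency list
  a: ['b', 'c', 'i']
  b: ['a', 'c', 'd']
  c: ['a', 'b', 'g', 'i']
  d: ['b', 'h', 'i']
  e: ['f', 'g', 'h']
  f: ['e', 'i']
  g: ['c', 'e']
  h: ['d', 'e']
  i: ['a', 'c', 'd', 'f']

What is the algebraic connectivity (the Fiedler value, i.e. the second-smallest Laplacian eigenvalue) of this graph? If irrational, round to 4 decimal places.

1.0475

With the vertex order [a, b, c, d, e, f, g, h, i], the degrees are [3, 3, 4, 3, 3, 2, 2, 2, 4], giving D = diag(3, 3, 4, 3, 3, 2, 2, 2, 4) and L = D - A. The smallest Laplacian eigenvalue is always 0. The next one, lambda_2 = 1.0475, measures how hard the graph is to disconnect: larger values mean better connectivity. By the matrix-tree theorem the graph has (1/9) * product of the nonzero eigenvalues = 396 spanning trees.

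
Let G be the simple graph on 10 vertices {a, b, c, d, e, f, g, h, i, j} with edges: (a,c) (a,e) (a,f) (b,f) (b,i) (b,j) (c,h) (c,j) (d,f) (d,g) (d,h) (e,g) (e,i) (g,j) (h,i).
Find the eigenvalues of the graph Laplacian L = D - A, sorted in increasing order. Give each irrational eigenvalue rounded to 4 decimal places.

Reading degrees in the order [a, b, c, d, e, f, g, h, i, j] gives [3, 3, 3, 3, 3, 3, 3, 3, 3, 3]; set D = diag(3, 3, 3, 3, 3, 3, 3, 3, 3, 3) and form L = D - A. The multiplicity of 0 as a Laplacian eigenvalue equals the number of connected components. The single zero eigenvalue shows the graph is connected. The largest eigenvalue, 5, is at most the vertex count 10.

[0, 2, 2, 2, 2, 2, 5, 5, 5, 5]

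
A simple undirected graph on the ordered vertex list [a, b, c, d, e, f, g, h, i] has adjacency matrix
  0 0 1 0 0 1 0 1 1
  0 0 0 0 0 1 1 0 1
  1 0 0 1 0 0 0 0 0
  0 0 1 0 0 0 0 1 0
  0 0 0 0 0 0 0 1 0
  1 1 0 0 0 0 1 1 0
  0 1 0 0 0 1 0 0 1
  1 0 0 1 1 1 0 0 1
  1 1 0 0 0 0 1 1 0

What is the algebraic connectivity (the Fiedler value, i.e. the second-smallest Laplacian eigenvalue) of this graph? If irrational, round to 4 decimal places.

0.8415

With the vertex order [a, b, c, d, e, f, g, h, i], the degrees are [4, 3, 2, 2, 1, 4, 3, 5, 4], giving D = diag(4, 3, 2, 2, 1, 4, 3, 5, 4) and L = D - A. Computing the eigenvalues of L and sorting gives [0, 0.8415, 0.9340, 2.6259, 3.1768, 4, 4, 5.8355, 6.5862]. The Fiedler value lambda_2 = 0.8415 is strictly positive, so the graph is connected. By the matrix-tree theorem the graph has (1/9) * product of the nonzero eigenvalues = 448 spanning trees.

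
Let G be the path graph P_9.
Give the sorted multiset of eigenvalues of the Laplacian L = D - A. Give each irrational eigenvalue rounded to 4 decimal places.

[0, 0.1206, 0.4679, 1, 1.6527, 2.3473, 3, 3.5321, 3.8794]

The graph has 9 vertices and degree multiset [2, 2, 2, 2, 2, 2, 2, 1, 1]; D is the diagonal matrix of degrees and L = D - A. Since every row of L sums to 0, the all-ones vector is in the kernel and 0 is an eigenvalue. The single zero eigenvalue shows the graph is connected. The eigenvalues sum to 16, which equals trace(L) = 2|E|.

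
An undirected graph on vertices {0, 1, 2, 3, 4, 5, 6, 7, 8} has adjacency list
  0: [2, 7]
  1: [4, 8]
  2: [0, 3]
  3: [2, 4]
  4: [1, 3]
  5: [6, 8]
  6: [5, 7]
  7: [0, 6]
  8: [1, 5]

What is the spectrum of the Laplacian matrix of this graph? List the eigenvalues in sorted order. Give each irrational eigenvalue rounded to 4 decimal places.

With the vertex order [0, 1, 2, 3, 4, 5, 6, 7, 8], the degrees are [2, 2, 2, 2, 2, 2, 2, 2, 2], giving D = diag(2, 2, 2, 2, 2, 2, 2, 2, 2) and L = D - A. The multiplicity of 0 as a Laplacian eigenvalue equals the number of connected components. The single zero eigenvalue shows the graph is connected. The largest eigenvalue, 3.8794, is at most the vertex count 9.

[0, 0.4679, 0.4679, 1.6527, 1.6527, 3, 3, 3.8794, 3.8794]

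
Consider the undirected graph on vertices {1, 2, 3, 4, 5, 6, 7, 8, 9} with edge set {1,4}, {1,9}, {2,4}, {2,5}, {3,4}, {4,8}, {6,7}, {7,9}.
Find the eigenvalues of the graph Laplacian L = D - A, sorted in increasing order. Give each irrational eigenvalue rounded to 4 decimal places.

Each diagonal entry of L is the vertex degree and each off-diagonal entry is -1 where an edge is present, 0 otherwise; in the order [1, 2, 3, 4, 5, 6, 7, 8, 9] the diagonal is [2, 2, 1, 4, 1, 1, 2, 1, 2]. L is symmetric positive semidefinite, so every eigenvalue is real and nonnegative.

[0, 0.1774, 0.5242, 1, 1, 2.1609, 2.4961, 3.4670, 5.1743]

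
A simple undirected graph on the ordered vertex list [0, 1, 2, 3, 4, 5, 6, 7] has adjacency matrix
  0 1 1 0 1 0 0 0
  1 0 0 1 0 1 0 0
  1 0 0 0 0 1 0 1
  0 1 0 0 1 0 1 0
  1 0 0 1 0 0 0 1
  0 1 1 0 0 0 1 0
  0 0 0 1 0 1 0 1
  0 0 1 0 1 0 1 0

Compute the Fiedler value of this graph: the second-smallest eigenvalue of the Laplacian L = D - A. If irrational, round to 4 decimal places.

With the vertex order [0, 1, 2, 3, 4, 5, 6, 7], the degrees are [3, 3, 3, 3, 3, 3, 3, 3], giving D = diag(3, 3, 3, 3, 3, 3, 3, 3) and L = D - A. The sorted Laplacian eigenvalues are [0, 2, 2, 2, 4, 4, 4, 6]; the algebraic connectivity is the second entry, 2.

2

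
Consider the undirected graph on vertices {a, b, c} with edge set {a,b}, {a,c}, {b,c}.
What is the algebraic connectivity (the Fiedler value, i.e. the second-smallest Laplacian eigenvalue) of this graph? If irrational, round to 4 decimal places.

Reading degrees in the order [a, b, c] gives [2, 2, 2]; set D = diag(2, 2, 2) and form L = D - A. The sorted Laplacian eigenvalues are [0, 3, 3]; the algebraic connectivity is the second entry, 3. The eigenvalues sum to 6, which equals trace(L) = 2|E|.

3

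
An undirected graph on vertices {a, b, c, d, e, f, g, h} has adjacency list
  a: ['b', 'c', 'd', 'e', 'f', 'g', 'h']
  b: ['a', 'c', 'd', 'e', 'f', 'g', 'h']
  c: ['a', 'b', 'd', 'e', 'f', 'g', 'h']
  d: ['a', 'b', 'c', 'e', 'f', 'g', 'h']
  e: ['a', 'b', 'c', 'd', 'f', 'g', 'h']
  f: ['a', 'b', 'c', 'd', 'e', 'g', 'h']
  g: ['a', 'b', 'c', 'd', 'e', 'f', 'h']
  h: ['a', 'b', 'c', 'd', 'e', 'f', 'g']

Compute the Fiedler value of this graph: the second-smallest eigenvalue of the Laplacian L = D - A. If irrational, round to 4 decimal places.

Reading degrees in the order [a, b, c, d, e, f, g, h] gives [7, 7, 7, 7, 7, 7, 7, 7]; set D = diag(7, 7, 7, 7, 7, 7, 7, 7) and form L = D - A. The smallest Laplacian eigenvalue is always 0. The next one, lambda_2 = 8, measures how hard the graph is to disconnect: larger values mean better connectivity. There is one zero in the spectrum, matching the 1 component.

8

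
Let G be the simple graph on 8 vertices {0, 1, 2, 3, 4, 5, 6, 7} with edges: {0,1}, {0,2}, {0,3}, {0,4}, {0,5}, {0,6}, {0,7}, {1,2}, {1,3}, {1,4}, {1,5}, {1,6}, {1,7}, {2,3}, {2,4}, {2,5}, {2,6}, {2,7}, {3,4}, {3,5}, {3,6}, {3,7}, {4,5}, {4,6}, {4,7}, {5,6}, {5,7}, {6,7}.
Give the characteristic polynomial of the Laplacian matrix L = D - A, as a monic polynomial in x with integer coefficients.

x^8 - 56x^7 + 1344x^6 - 17920x^5 + 143360x^4 - 688128x^3 + 1835008x^2 - 2097152x

Each diagonal entry of L is the vertex degree and each off-diagonal entry is -1 where an edge is present, 0 otherwise; in the order [0, 1, 2, 3, 4, 5, 6, 7] the diagonal is [7, 7, 7, 7, 7, 7, 7, 7]. Computing det(xI - L) by cofactor expansion (or equivalently via sum-over-permutations) gives x^8 - 56x^7 + 1344x^6 - 17920x^5 + 143360x^4 - 688128x^3 + 1835008x^2 - 2097152x. The constant term is 0 because L is singular (the all-ones vector lies in its kernel).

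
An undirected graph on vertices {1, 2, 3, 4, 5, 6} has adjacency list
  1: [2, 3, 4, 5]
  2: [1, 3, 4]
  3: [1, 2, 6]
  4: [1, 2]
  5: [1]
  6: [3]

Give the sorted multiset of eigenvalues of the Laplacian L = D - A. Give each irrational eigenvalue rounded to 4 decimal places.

Each diagonal entry of L is the vertex degree and each off-diagonal entry is -1 where an edge is present, 0 otherwise; in the order [1, 2, 3, 4, 5, 6] the diagonal is [4, 3, 3, 2, 1, 1]. L is symmetric positive semidefinite, so every eigenvalue is real and nonnegative. The single zero eigenvalue shows the graph is connected.

[0, 0.6972, 1.1392, 2.7459, 4.3028, 5.1149]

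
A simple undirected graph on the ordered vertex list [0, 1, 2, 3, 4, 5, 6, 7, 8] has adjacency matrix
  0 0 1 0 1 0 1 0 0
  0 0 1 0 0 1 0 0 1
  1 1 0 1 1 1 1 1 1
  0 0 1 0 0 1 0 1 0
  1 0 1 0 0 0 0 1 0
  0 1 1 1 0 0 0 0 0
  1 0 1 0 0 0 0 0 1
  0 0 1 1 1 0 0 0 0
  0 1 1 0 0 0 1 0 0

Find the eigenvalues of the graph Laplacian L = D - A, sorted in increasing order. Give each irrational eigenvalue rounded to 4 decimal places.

Reading degrees in the order [0, 1, 2, 3, 4, 5, 6, 7, 8] gives [3, 3, 8, 3, 3, 3, 3, 3, 3]; set D = diag(3, 3, 8, 3, 3, 3, 3, 3, 3) and form L = D - A. The multiplicity of 0 as a Laplacian eigenvalue equals the number of connected components. The eigenvalues sum to 32, which equals trace(L) = 2|E|. By the matrix-tree theorem the graph has (1/9) * product of the nonzero eigenvalues = 2205 spanning trees.

[0, 1.5858, 1.5858, 3, 3, 4.4142, 4.4142, 5, 9]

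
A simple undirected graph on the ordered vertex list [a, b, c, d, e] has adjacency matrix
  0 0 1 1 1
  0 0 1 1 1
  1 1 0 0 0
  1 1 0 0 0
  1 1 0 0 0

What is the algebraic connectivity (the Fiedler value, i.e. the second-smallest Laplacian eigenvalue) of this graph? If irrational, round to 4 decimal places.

2

Reading degrees in the order [a, b, c, d, e] gives [3, 3, 2, 2, 2]; set D = diag(3, 3, 2, 2, 2) and form L = D - A. The sorted Laplacian eigenvalues are [0, 2, 2, 3, 5]; the algebraic connectivity is the second entry, 2. By the matrix-tree theorem the graph has (1/5) * product of the nonzero eigenvalues = 12 spanning trees. The largest eigenvalue, 5, is at most the vertex count 5.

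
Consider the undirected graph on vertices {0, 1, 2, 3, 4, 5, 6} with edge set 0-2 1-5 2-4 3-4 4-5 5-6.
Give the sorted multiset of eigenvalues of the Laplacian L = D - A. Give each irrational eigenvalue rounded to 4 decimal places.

[0, 0.3217, 0.6802, 1, 2.1397, 3.2297, 4.6287]

With the vertex order [0, 1, 2, 3, 4, 5, 6], the degrees are [1, 1, 2, 1, 3, 3, 1], giving D = diag(1, 1, 2, 1, 3, 3, 1) and L = D - A. The multiplicity of 0 as a Laplacian eigenvalue equals the number of connected components. By the matrix-tree theorem the graph has (1/7) * product of the nonzero eigenvalues = 1 spanning tree.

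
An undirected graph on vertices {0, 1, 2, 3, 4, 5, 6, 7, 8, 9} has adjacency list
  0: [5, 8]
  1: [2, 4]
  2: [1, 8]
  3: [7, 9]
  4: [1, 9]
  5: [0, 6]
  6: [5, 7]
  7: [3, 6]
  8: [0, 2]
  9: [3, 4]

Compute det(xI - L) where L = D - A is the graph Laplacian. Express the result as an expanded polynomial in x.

x^10 - 20x^9 + 170x^8 - 800x^7 + 2275x^6 - 4004x^5 + 4290x^4 - 2640x^3 + 825x^2 - 100x

With the vertex order [0, 1, 2, 3, 4, 5, 6, 7, 8, 9], the degrees are [2, 2, 2, 2, 2, 2, 2, 2, 2, 2], giving D = diag(2, 2, 2, 2, 2, 2, 2, 2, 2, 2) and L = D - A. Computing det(xI - L) by cofactor expansion (or equivalently via sum-over-permutations) gives x^10 - 20x^9 + 170x^8 - 800x^7 + 2275x^6 - 4004x^5 + 4290x^4 - 2640x^3 + 825x^2 - 100x. The coefficient of x^9 equals -trace(L) = -20, matching the sum of degrees. The eigenvalues sum to 20, which equals trace(L) = 2|E|.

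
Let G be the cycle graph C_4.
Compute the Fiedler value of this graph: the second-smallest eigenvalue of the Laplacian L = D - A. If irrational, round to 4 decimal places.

2

The graph has 4 vertices and degree multiset [2, 2, 2, 2]; D is the diagonal matrix of degrees and L = D - A. The sorted Laplacian eigenvalues are [0, 2, 2, 4]; the algebraic connectivity is the second entry, 2. The eigenvalues sum to 8, which equals trace(L) = 2|E|.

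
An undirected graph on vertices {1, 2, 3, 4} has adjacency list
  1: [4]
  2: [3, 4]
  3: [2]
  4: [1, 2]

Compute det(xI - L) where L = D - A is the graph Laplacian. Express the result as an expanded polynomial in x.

With the vertex order [1, 2, 3, 4], the degrees are [1, 2, 1, 2], giving D = diag(1, 2, 1, 2) and L = D - A. Computing det(xI - L) by cofactor expansion (or equivalently via sum-over-permutations) gives x^4 - 6x^3 + 10x^2 - 4x. The constant term is 0 because L is singular (the all-ones vector lies in its kernel). By the matrix-tree theorem the graph has (1/4) * product of the nonzero eigenvalues = 1 spanning tree.

x^4 - 6x^3 + 10x^2 - 4x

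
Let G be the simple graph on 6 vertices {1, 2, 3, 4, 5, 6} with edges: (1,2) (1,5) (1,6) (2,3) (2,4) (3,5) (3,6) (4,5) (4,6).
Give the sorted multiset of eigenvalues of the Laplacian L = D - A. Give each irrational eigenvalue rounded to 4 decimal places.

[0, 3, 3, 3, 3, 6]

Reading degrees in the order [1, 2, 3, 4, 5, 6] gives [3, 3, 3, 3, 3, 3]; set D = diag(3, 3, 3, 3, 3, 3) and form L = D - A. Diagonalising L (or applying a numerical eigensolver to the 6x6 matrix) gives the spectrum above. The single zero eigenvalue shows the graph is connected. The eigenvalues sum to 18, which equals trace(L) = 2|E|. The largest eigenvalue, 6, is at most the vertex count 6.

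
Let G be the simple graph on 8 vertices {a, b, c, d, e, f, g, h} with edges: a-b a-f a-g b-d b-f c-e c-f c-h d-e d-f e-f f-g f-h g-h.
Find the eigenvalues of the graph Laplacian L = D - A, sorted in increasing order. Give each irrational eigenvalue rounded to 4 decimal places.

With the vertex order [a, b, c, d, e, f, g, h], the degrees are [3, 3, 3, 3, 3, 7, 3, 3], giving D = diag(3, 3, 3, 3, 3, 7, 3, 3) and L = D - A. L is symmetric positive semidefinite, so every eigenvalue is real and nonnegative. The single zero eigenvalue shows the graph is connected. By the matrix-tree theorem the graph has (1/8) * product of the nonzero eigenvalues = 841 spanning trees.

[0, 1.7530, 1.7530, 3.4450, 3.4450, 4.8019, 4.8019, 8]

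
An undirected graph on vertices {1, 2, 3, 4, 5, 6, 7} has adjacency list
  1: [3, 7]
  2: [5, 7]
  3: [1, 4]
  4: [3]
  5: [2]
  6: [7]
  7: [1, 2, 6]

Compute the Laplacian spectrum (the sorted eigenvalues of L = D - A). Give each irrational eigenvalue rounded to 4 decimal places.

[0, 0.2603, 0.6262, 1.4055, 2.2742, 3.0996, 4.3342]

Reading degrees in the order [1, 2, 3, 4, 5, 6, 7] gives [2, 2, 2, 1, 1, 1, 3]; set D = diag(2, 2, 2, 1, 1, 1, 3) and form L = D - A. The multiplicity of 0 as a Laplacian eigenvalue equals the number of connected components. The single zero eigenvalue shows the graph is connected. The eigenvalues sum to 12, which equals trace(L) = 2|E|.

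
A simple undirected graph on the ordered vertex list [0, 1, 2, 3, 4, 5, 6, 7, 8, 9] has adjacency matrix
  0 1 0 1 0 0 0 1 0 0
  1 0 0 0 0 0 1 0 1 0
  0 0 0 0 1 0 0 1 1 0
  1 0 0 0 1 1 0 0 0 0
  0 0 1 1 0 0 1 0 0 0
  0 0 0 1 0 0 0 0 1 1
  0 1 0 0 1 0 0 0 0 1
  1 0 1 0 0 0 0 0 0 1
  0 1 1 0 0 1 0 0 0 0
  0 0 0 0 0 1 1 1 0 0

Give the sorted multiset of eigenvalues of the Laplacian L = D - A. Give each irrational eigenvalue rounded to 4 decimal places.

With the vertex order [0, 1, 2, 3, 4, 5, 6, 7, 8, 9], the degrees are [3, 3, 3, 3, 3, 3, 3, 3, 3, 3], giving D = diag(3, 3, 3, 3, 3, 3, 3, 3, 3, 3) and L = D - A. The multiplicity of 0 as a Laplacian eigenvalue equals the number of connected components. There is one zero in the spectrum, matching the 1 component. The eigenvalues sum to 30, which equals trace(L) = 2|E|.

[0, 2, 2, 2, 2, 2, 5, 5, 5, 5]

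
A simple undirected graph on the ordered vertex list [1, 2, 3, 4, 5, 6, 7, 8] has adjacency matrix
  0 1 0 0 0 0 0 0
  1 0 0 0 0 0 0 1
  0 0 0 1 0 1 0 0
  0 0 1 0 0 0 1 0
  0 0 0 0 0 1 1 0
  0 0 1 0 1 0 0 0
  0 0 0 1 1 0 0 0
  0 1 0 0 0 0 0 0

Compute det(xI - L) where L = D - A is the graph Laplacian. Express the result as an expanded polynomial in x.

x^8 - 14x^7 + 78x^6 - 220x^5 + 330x^4 - 250x^3 + 75x^2

Reading degrees in the order [1, 2, 3, 4, 5, 6, 7, 8] gives [1, 2, 2, 2, 2, 2, 2, 1]; set D = diag(1, 2, 2, 2, 2, 2, 2, 1) and form L = D - A. Computing det(xI - L) by cofactor expansion (or equivalently via sum-over-permutations) gives x^8 - 14x^7 + 78x^6 - 220x^5 + 330x^4 - 250x^3 + 75x^2. The coefficient of x^7 equals -trace(L) = -14, matching the sum of degrees. There are 2 zeros in the spectrum, matching the 2 components.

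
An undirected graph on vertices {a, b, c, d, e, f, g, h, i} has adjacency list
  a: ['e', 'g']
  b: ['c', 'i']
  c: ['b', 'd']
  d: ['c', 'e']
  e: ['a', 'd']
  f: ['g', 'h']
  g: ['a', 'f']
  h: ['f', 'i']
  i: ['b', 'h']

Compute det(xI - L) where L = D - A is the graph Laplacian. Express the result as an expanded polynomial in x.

x^9 - 18x^8 + 135x^7 - 546x^6 + 1287x^5 - 1782x^4 + 1386x^3 - 540x^2 + 81x

With the vertex order [a, b, c, d, e, f, g, h, i], the degrees are [2, 2, 2, 2, 2, 2, 2, 2, 2], giving D = diag(2, 2, 2, 2, 2, 2, 2, 2, 2) and L = D - A. Computing det(xI - L) by cofactor expansion (or equivalently via sum-over-permutations) gives x^9 - 18x^8 + 135x^7 - 546x^6 + 1287x^5 - 1782x^4 + 1386x^3 - 540x^2 + 81x. Since p(0) = det(-L) = 0, x divides p(x). There is one zero in the spectrum, matching the 1 component. The eigenvalues sum to 18, which equals trace(L) = 2|E|.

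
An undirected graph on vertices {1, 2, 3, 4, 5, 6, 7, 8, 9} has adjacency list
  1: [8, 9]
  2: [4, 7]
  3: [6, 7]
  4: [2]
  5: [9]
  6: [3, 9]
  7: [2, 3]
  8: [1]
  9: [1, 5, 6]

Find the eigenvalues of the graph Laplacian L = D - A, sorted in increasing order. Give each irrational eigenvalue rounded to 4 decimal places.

[0, 0.1404, 0.5362, 0.7754, 1.5803, 2.2449, 2.7784, 3.5988, 4.3455]

With the vertex order [1, 2, 3, 4, 5, 6, 7, 8, 9], the degrees are [2, 2, 2, 1, 1, 2, 2, 1, 3], giving D = diag(2, 2, 2, 1, 1, 2, 2, 1, 3) and L = D - A. Since every row of L sums to 0, the all-ones vector is in the kernel and 0 is an eigenvalue. The eigenvalues sum to 16, which equals trace(L) = 2|E|.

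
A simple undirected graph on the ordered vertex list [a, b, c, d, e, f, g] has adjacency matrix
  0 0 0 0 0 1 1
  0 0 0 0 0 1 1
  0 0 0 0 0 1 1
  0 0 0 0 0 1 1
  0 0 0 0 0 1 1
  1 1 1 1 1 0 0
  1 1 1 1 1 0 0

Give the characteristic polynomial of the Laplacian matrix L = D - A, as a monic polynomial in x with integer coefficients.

With the vertex order [a, b, c, d, e, f, g], the degrees are [2, 2, 2, 2, 2, 5, 5], giving D = diag(2, 2, 2, 2, 2, 5, 5) and L = D - A. The eigenvalues of L are [0, 2, 2, 2, 2, 5, 7]; the characteristic polynomial is the product of (x - lambda_i), which multiplies out to x^7 - 20x^6 + 155x^5 - 600x^4 + 1240x^3 - 1312x^2 + 560x. The coefficient of x^6 equals -trace(L) = -20, matching the sum of degrees. By the matrix-tree theorem the graph has (1/7) * product of the nonzero eigenvalues = 80 spanning trees. The largest eigenvalue, 7, is at most the vertex count 7.

x^7 - 20x^6 + 155x^5 - 600x^4 + 1240x^3 - 1312x^2 + 560x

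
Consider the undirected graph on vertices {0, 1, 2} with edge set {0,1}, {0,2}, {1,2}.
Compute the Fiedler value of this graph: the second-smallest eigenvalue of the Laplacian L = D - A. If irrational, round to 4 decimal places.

Each diagonal entry of L is the vertex degree and each off-diagonal entry is -1 where an edge is present, 0 otherwise; in the order [0, 1, 2] the diagonal is [2, 2, 2]. Computing the eigenvalues of L and sorting gives [0, 3, 3]. The Fiedler value lambda_2 = 3 is strictly positive, so the graph is connected. By the matrix-tree theorem the graph has (1/3) * product of the nonzero eigenvalues = 3 spanning trees.

3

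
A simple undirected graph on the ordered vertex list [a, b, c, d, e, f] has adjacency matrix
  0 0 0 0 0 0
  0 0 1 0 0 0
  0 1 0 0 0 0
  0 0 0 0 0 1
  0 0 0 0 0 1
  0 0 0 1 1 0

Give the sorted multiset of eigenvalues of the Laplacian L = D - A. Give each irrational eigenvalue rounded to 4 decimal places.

Each diagonal entry of L is the vertex degree and each off-diagonal entry is -1 where an edge is present, 0 otherwise; in the order [a, b, c, d, e, f] the diagonal is [0, 1, 1, 1, 1, 2]. L is symmetric positive semidefinite, so every eigenvalue is real and nonnegative. The 3 zero eigenvalues correspond to the 3 connected components. The eigenvalues sum to 6, which equals trace(L) = 2|E|. The largest eigenvalue, 3, is at most the vertex count 6.

[0, 0, 0, 1, 2, 3]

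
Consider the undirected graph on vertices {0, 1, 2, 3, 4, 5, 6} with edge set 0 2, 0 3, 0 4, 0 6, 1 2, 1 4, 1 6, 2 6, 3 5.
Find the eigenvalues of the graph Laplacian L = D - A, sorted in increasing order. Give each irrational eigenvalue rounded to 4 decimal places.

With the vertex order [0, 1, 2, 3, 4, 5, 6], the degrees are [4, 3, 3, 2, 2, 1, 3], giving D = diag(4, 3, 3, 2, 2, 1, 3) and L = D - A. Diagonalising L (or applying a numerical eigensolver to the 7x7 matrix) gives the spectrum above. By the matrix-tree theorem the graph has (1/7) * product of the nonzero eigenvalues = 24 spanning trees.

[0, 0.4424, 2, 2.3228, 3.6772, 4, 5.5576]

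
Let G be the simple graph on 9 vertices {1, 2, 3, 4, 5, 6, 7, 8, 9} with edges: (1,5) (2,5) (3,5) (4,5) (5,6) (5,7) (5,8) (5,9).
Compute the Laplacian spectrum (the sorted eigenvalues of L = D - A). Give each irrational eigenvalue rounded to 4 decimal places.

Each diagonal entry of L is the vertex degree and each off-diagonal entry is -1 where an edge is present, 0 otherwise; in the order [1, 2, 3, 4, 5, 6, 7, 8, 9] the diagonal is [1, 1, 1, 1, 8, 1, 1, 1, 1]. The multiplicity of 0 as a Laplacian eigenvalue equals the number of connected components. The single zero eigenvalue shows the graph is connected. The largest eigenvalue, 9, is at most the vertex count 9. By the matrix-tree theorem the graph has (1/9) * product of the nonzero eigenvalues = 1 spanning tree.

[0, 1, 1, 1, 1, 1, 1, 1, 9]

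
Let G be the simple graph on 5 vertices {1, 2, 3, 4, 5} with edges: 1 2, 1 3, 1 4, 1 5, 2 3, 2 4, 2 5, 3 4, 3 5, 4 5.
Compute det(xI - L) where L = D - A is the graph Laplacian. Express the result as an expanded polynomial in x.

With the vertex order [1, 2, 3, 4, 5], the degrees are [4, 4, 4, 4, 4], giving D = diag(4, 4, 4, 4, 4) and L = D - A. The eigenvalues of L are [0, 5, 5, 5, 5]; the characteristic polynomial is the product of (x - lambda_i), which multiplies out to x^5 - 20x^4 + 150x^3 - 500x^2 + 625x. The constant term is 0 because L is singular (the all-ones vector lies in its kernel). By the matrix-tree theorem the graph has (1/5) * product of the nonzero eigenvalues = 125 spanning trees.

x^5 - 20x^4 + 150x^3 - 500x^2 + 625x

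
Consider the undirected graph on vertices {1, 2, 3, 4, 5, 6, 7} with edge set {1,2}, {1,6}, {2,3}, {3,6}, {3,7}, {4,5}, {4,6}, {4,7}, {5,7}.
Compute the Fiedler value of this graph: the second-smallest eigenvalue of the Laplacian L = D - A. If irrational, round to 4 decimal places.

0.7530

With the vertex order [1, 2, 3, 4, 5, 6, 7], the degrees are [2, 2, 3, 3, 2, 3, 3], giving D = diag(2, 2, 3, 3, 2, 3, 3) and L = D - A. Computing the eigenvalues of L and sorting gives [0, 0.7530, 2.1981, 2.4450, 3.5550, 3.8019, 5.2470]. The Fiedler value lambda_2 = 0.7530 is strictly positive, so the graph is connected. The eigenvalues sum to 18, which equals trace(L) = 2|E|.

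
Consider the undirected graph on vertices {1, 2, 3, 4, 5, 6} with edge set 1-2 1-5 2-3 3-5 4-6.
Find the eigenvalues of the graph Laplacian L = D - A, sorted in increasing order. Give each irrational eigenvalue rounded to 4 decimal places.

With the vertex order [1, 2, 3, 4, 5, 6], the degrees are [2, 2, 2, 1, 2, 1], giving D = diag(2, 2, 2, 1, 2, 1) and L = D - A. Diagonalising L (or applying a numerical eigensolver to the 6x6 matrix) gives the spectrum above. The 2 zero eigenvalues correspond to the 2 connected components. The eigenvalues sum to 10, which equals trace(L) = 2|E|. The largest eigenvalue, 4, is at most the vertex count 6.

[0, 0, 2, 2, 2, 4]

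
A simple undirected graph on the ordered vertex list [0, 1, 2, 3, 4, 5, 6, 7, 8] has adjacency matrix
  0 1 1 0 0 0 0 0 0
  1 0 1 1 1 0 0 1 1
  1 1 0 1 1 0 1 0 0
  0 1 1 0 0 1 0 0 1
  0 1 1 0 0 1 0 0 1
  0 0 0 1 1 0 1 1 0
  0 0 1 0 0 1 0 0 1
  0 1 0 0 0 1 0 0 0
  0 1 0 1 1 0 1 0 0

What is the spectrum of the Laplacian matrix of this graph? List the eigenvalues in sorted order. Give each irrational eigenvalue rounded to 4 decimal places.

[0, 1.6232, 1.9402, 3.1195, 4, 4.0534, 4.8440, 7.1372, 7.2826]

With the vertex order [0, 1, 2, 3, 4, 5, 6, 7, 8], the degrees are [2, 6, 5, 4, 4, 4, 3, 2, 4], giving D = diag(2, 6, 5, 4, 4, 4, 3, 2, 4) and L = D - A. Diagonalising L (or applying a numerical eigensolver to the 9x9 matrix) gives the spectrum above. There is one zero in the spectrum, matching the 1 component.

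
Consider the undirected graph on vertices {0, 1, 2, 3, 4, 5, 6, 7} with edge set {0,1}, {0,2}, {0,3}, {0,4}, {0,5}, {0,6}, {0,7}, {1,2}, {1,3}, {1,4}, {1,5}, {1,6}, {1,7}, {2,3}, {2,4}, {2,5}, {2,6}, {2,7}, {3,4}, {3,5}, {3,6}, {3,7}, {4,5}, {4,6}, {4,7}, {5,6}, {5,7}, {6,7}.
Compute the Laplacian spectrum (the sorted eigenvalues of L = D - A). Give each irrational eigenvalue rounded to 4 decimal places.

[0, 8, 8, 8, 8, 8, 8, 8]

Each diagonal entry of L is the vertex degree and each off-diagonal entry is -1 where an edge is present, 0 otherwise; in the order [0, 1, 2, 3, 4, 5, 6, 7] the diagonal is [7, 7, 7, 7, 7, 7, 7, 7]. Diagonalising L (or applying a numerical eigensolver to the 8x8 matrix) gives the spectrum above. The single zero eigenvalue shows the graph is connected. By the matrix-tree theorem the graph has (1/8) * product of the nonzero eigenvalues = 262144 spanning trees.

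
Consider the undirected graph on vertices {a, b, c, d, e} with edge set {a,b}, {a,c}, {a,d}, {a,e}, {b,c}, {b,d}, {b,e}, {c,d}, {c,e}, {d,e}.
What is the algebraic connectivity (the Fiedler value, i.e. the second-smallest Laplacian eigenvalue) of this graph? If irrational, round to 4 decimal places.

5

Reading degrees in the order [a, b, c, d, e] gives [4, 4, 4, 4, 4]; set D = diag(4, 4, 4, 4, 4) and form L = D - A. Computing the eigenvalues of L and sorting gives [0, 5, 5, 5, 5]. The Fiedler value lambda_2 = 5 is strictly positive, so the graph is connected. By the matrix-tree theorem the graph has (1/5) * product of the nonzero eigenvalues = 125 spanning trees.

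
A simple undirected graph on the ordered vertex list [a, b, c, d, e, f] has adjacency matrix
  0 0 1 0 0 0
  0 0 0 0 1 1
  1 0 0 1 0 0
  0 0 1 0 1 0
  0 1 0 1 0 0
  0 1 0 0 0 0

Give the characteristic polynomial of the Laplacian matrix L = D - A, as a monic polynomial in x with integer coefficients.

Reading degrees in the order [a, b, c, d, e, f] gives [1, 2, 2, 2, 2, 1]; set D = diag(1, 2, 2, 2, 2, 1) and form L = D - A. Computing det(xI - L) by cofactor expansion (or equivalently via sum-over-permutations) gives x^6 - 10x^5 + 36x^4 - 56x^3 + 35x^2 - 6x. The constant term is 0 because L is singular (the all-ones vector lies in its kernel). There is one zero in the spectrum, matching the 1 component.

x^6 - 10x^5 + 36x^4 - 56x^3 + 35x^2 - 6x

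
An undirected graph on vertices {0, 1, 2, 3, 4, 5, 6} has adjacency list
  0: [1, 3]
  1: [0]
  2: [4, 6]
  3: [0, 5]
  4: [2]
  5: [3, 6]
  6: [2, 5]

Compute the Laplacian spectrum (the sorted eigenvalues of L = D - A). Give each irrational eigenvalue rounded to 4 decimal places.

Reading degrees in the order [0, 1, 2, 3, 4, 5, 6] gives [2, 1, 2, 2, 1, 2, 2]; set D = diag(2, 1, 2, 2, 1, 2, 2) and form L = D - A. L is symmetric positive semidefinite, so every eigenvalue is real and nonnegative. The single zero eigenvalue shows the graph is connected.

[0, 0.1981, 0.7530, 1.5550, 2.4450, 3.2470, 3.8019]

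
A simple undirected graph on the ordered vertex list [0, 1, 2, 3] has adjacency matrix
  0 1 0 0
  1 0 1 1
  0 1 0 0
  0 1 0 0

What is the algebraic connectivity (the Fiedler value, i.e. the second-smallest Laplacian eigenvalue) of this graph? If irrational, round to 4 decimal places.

1

Each diagonal entry of L is the vertex degree and each off-diagonal entry is -1 where an edge is present, 0 otherwise; in the order [0, 1, 2, 3] the diagonal is [1, 3, 1, 1]. Computing the eigenvalues of L and sorting gives [0, 1, 1, 4]. The Fiedler value lambda_2 = 1 is strictly positive, so the graph is connected.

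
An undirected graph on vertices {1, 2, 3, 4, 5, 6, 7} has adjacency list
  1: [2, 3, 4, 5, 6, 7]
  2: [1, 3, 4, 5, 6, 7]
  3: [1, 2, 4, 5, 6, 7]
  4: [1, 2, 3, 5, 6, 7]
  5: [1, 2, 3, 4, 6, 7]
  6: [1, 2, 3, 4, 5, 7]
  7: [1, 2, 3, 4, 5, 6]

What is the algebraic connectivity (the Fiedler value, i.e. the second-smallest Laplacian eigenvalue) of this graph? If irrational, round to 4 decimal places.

Each diagonal entry of L is the vertex degree and each off-diagonal entry is -1 where an edge is present, 0 otherwise; in the order [1, 2, 3, 4, 5, 6, 7] the diagonal is [6, 6, 6, 6, 6, 6, 6]. The smallest Laplacian eigenvalue is always 0. The next one, lambda_2 = 7, measures how hard the graph is to disconnect: larger values mean better connectivity. The eigenvalues sum to 42, which equals trace(L) = 2|E|.

7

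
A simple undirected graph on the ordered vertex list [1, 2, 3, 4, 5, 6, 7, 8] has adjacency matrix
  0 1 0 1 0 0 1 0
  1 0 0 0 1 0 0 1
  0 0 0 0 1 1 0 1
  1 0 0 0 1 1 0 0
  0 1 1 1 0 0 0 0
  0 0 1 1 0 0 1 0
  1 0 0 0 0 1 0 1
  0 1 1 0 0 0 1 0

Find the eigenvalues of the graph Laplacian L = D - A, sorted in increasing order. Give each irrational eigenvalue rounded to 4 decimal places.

Reading degrees in the order [1, 2, 3, 4, 5, 6, 7, 8] gives [3, 3, 3, 3, 3, 3, 3, 3]; set D = diag(3, 3, 3, 3, 3, 3, 3, 3) and form L = D - A. L is symmetric positive semidefinite, so every eigenvalue is real and nonnegative.

[0, 2, 2, 2, 4, 4, 4, 6]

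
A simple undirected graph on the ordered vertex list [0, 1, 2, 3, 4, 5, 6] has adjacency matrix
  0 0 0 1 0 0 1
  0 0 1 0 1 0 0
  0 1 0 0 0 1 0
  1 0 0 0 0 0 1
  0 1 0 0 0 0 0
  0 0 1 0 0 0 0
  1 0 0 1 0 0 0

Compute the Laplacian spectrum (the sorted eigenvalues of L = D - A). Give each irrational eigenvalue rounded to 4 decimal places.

With the vertex order [0, 1, 2, 3, 4, 5, 6], the degrees are [2, 2, 2, 2, 1, 1, 2], giving D = diag(2, 2, 2, 2, 1, 1, 2) and L = D - A. The multiplicity of 0 as a Laplacian eigenvalue equals the number of connected components. The 2 zero eigenvalues correspond to the 2 connected components. The eigenvalues sum to 12, which equals trace(L) = 2|E|.

[0, 0, 0.5858, 2, 3, 3, 3.4142]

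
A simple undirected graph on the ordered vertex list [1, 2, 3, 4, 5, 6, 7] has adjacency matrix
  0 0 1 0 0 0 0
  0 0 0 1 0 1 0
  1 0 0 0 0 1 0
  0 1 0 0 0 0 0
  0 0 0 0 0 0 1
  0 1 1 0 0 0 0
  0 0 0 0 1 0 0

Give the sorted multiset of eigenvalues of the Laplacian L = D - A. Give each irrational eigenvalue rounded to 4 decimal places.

[0, 0, 0.3820, 1.3820, 2, 2.6180, 3.6180]

With the vertex order [1, 2, 3, 4, 5, 6, 7], the degrees are [1, 2, 2, 1, 1, 2, 1], giving D = diag(1, 2, 2, 1, 1, 2, 1) and L = D - A. Since every row of L sums to 0, the all-ones vector is in the kernel and 0 is an eigenvalue. The 2 zero eigenvalues correspond to the 2 connected components.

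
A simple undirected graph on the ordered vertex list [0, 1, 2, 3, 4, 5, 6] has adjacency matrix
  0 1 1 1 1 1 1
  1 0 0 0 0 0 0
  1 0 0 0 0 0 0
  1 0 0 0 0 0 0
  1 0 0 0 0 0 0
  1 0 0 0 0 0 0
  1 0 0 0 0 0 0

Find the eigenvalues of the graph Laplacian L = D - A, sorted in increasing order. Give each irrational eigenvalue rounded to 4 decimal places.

Reading degrees in the order [0, 1, 2, 3, 4, 5, 6] gives [6, 1, 1, 1, 1, 1, 1]; set D = diag(6, 1, 1, 1, 1, 1, 1) and form L = D - A. Since every row of L sums to 0, the all-ones vector is in the kernel and 0 is an eigenvalue. The eigenvalues sum to 12, which equals trace(L) = 2|E|.

[0, 1, 1, 1, 1, 1, 7]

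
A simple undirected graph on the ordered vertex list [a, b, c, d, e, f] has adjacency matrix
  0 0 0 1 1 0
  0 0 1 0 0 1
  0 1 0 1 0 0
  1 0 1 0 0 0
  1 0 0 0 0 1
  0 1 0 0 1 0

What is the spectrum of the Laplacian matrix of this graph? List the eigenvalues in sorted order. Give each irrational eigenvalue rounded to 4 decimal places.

Reading degrees in the order [a, b, c, d, e, f] gives [2, 2, 2, 2, 2, 2]; set D = diag(2, 2, 2, 2, 2, 2) and form L = D - A. Since every row of L sums to 0, the all-ones vector is in the kernel and 0 is an eigenvalue. The largest eigenvalue, 4, is at most the vertex count 6.

[0, 1, 1, 3, 3, 4]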